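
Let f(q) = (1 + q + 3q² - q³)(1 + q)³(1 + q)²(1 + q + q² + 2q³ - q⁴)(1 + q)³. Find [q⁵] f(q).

644

(1 + q + 3q² - q³) has coefficients 1,1,3,-1 for degrees 0…3.
(1 + q)³ has coefficients 1,3,3,1,0,0 for degrees 0…5.
Multiplying by (1 + q)² gives running coefficients 1,5,10,10,5,1 for degrees 0…5.
Multiplying by (1 + q + q² + 2q³ - q⁴) gives running coefficients 1,6,16,27,34,31 for degrees 0…5.
Finally multiplying by (1 + q)³, the product of all factors after the first has coefficients 1,9,37,94,169,230 for degrees 0…5.
[q⁵] = 1·230 + 1·169 + 3·94 − 1·37 = 644.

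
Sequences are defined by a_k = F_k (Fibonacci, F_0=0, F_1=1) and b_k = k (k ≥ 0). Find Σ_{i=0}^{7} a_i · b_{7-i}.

46

The convolution is the t^7 coefficient of A(t)B(t).
Σ = 0·7 + 1·6 + 1·5 + 2·4 + 3·3 + 5·2 + 8·1 + 13·0 = 46.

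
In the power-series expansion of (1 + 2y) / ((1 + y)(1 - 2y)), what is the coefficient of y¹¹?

2731

Partial fractions give a closed form: a_n = (-1/3)·(-1)^n + (4/3)·2^n.
At n = 11: a_11 = 2731.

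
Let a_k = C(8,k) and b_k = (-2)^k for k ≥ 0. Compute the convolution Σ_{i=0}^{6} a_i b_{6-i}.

Write out a_i and b_{6-i} for i = 0,…,6 and sum the products.
Σ = 1·64 + 8·(-32) + 28·16 + 56·(-8) + 70·4 + 56·(-2) + 28·1 = 4.

4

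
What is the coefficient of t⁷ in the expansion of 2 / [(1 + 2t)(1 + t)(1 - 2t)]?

Partial fractions give a closed form: a_n = (2)·(-2)^n + (-2/3)·(-1)^n + (2/3)·2^n.
At n = 7: a_7 = -170.

-170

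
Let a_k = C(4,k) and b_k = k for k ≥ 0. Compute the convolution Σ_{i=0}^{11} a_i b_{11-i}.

Write out a_i and b_{11-i} for i = 0,…,11 and sum the products.
Σ = 1·11 + 4·10 + 6·9 + 4·8 + 1·7 + 0·6 + 0·5 + 0·4 + 0·3 + 0·2 + 0·1 + 0·0 = 144.

144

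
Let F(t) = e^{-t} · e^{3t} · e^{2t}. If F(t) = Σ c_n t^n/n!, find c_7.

16384

The EGF product rule gives c_7 = Σ_{k_1+k_2+k_3=7} C(7; k_1,k_2,k_3) · ∏ g_i(k_i), where e^{-t} gives (-1)^k; e^{3t} gives (3)^k; e^{2t} gives (2)^k.
g_1(k) for k = 0…7: 1, -1, 1, -1, 1, -1, 1, -1.
g_2(k) for k = 0…7: 1, 3, 9, 27, 81, 243, 729, 2187.
g_3(k) for k = 0…7: 1, 2, 4, 8, 16, 32, 64, 128.
First combine the last two factors: h(k) = Σ_j C(k,j)·g_2(j)·g_3(k−j) for k = 0…7: 1, 5, 25, 125, 625, 3125, 15625, 78125.
c_7 = Σ_k C(7,k)·g_1(k)·h(7−k) = 1·1·78125 + 7·(-1)·15625 + 21·1·3125 + 35·(-1)·625 + 35·1·125 + 21·(-1)·25 + 7·1·5 + 1·(-1)·1 = 78125 − 109375 + 65625 − 21875 + 4375 − 525 + 35 − 1 = 16384.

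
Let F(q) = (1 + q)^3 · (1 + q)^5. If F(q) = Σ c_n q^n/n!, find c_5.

6720

The EGF product rule gives c_5 = Σ_{k_1+k_2=5} C(5; k_1,k_2) · ∏ g_i(k_i), where (1+q)^3 gives the falling factorial (3)_k; (1+q)^5 gives the falling factorial (5)_k.
g_1(k) for k = 0…5: 1, 3, 6, 6, 0, 0.
g_2(k) for k = 0…5: 1, 5, 20, 60, 120, 120.
c_5 = Σ_k C(5,k)·g_1(k)·g_2(5−k) = 1·1·120 + 5·3·120 + 10·6·60 + 10·6·20 = 120 + 1800 + 3600 + 1200 = 6720.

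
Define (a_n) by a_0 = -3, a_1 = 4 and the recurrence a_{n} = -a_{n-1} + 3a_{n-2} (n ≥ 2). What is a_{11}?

The ordinary generating function has denominator 1 + x - 3x^2.
Iterating the recurrence: a_0,…,a_{11} = -3, 4, -13, 25, -64, 139, -331, 748, -1741, 3985, -9208, 21163.

21163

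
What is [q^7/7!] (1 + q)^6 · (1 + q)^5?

The EGF product rule gives c_7 = Σ_{k_1+k_2=7} C(7; k_1,k_2) · ∏ g_i(k_i), where (1+q)^6 gives the falling factorial (6)_k; (1+q)^5 gives the falling factorial (5)_k.
g_1(k) for k = 0…7: 1, 6, 30, 120, 360, 720, 720, 0.
g_2(k) for k = 0…7: 1, 5, 20, 60, 120, 120, 0, 0.
c_7 = Σ_k C(7,k)·g_1(k)·g_2(7−k) = 21·30·120 + 35·120·120 + 35·360·60 + 21·720·20 + 7·720·5 = 75600 + 504000 + 756000 + 302400 + 25200 = 1663200.

1663200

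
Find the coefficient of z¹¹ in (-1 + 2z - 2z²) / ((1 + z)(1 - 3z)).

The denominator gives the recurrence a_n = 2a_(n−1) + 3a_(n−2) for n ≥ 3; the numerator fixes a_0 = -1, a_1 = 0, a_2 = -5.
Iterating: -1, 0, -5, -10, -35, -100, -305, -910, -2735, -8200, -24605, -73810, so a_11 = -73810.

-73810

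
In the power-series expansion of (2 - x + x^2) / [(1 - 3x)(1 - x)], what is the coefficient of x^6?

1943

The denominator gives the recurrence a_n = 4a_(n−1) − 3a_(n−2) for n ≥ 3; the numerator fixes a_0 = 2, a_1 = 7, a_2 = 23.
Iterating: 2, 7, 23, 71, 215, 647, 1943, so a_6 = 1943.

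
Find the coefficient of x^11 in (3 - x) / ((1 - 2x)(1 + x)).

3412

The denominator gives the recurrence a_n = a_(n−1) + 2a_(n−2) for n ≥ 2; the numerator fixes a_0 = 3, a_1 = 2.
Iterating: 3, 2, 8, 12, 28, 52, 108, 212, 428, 852, 1708, 3412, so a_11 = 3412.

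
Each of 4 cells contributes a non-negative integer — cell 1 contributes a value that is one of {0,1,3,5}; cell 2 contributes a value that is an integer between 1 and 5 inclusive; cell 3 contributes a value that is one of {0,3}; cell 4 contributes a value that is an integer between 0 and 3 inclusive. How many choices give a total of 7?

The generating function for the choices is (1 + z + z³ + z⁵)·(z + z² + z³ + z⁴ + z⁵)·(1 + z³)·(1 + z + z² + z³); the count is [z⁷].
(1 + z + z³ + z⁵) has coefficients 1,1,0,1,0,1 for degrees 0…5.
(z + z² + z³ + z⁴ + z⁵) has coefficients 0,1,1,1,1,1,0,0 for degrees 0…7.
Multiplying by (1 + z³) gives running coefficients 0,1,1,1,2,2,1,1 for degrees 0…7.
Finally multiplying by (1 + z + z² + z³), the product of all factors after the first has coefficients 0,1,2,3,5,6,6,6 for degrees 0…7.
[z⁷] = 1·6 + 1·6 + 1·5 + 1·2 = 19.

19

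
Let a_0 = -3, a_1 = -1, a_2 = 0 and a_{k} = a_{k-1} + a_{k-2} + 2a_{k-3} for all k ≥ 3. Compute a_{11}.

The ordinary generating function has denominator 1 - z - z^2 - 2z^3.
Iterating the recurrence: a_0,…,a_{11} = -3, -1, 0, -7, -9, -16, -39, -73, -144, -295, -585, -1168.

-1168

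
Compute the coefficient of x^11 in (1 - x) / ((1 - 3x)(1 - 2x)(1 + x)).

264355

The denominator gives the recurrence a_n = 4a_(n−1) − a_(n−2) − 6a_(n−3) for n ≥ 3; the numerator fixes a_0 = 1, a_1 = 3, a_2 = 11.
Iterating: 1, 3, 11, 35, 111, 343, 1051, 3195, 9671, 29183, 87891, 264355, so a_11 = 264355.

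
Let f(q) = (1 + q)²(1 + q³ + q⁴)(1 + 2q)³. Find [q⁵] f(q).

41

(1 + q)² has coefficients 1,2,1 for degrees 0…2.
(1 + q³ + q⁴) has coefficients 1,0,0,1,1,0 for degrees 0…5.
Finally multiplying by (1 + 2q)³, the product of all factors after the first has coefficients 1,6,12,9,7,18 for degrees 0…5.
[q⁵] = 1·18 + 2·7 + 1·9 = 41.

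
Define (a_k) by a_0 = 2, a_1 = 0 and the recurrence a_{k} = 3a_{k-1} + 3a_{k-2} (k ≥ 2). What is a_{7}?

The ordinary generating function has denominator 1 - 3z - 3z^2.
Iterating the recurrence: a_0,…,a_{7} = 2, 0, 6, 18, 72, 270, 1026, 3888.

3888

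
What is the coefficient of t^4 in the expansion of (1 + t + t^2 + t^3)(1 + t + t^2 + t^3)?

(1 + t + t^2 + t^3) has coefficients 1,1,1,1 for degrees 0…3.
(1 + t + t^2 + t^3) has coefficients 1,1,1,1,0 for degrees 0…4.
[t^4] = 1·0 + 1·1 + 1·1 + 1·1 = 3.

3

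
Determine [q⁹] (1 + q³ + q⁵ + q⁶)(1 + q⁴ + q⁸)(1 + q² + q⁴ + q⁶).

(1 + q³ + q⁵ + q⁶) has coefficients 1,0,0,1,0,1,1 for degrees 0…6.
(1 + q⁴ + q⁸) has coefficients 1,0,0,0,1,0,0,0,1,0 for degrees 0…9.
Finally multiplying by (1 + q² + q⁴ + q⁶), the product of all factors after the first has coefficients 1,0,1,0,2,0,2,0,2,0 for degrees 0…9.
[q⁹] = 1·0 + 1·2 + 1·2 + 1·0 = 4.

4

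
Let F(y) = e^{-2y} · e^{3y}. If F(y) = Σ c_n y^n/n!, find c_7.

The EGF product rule gives c_7 = Σ_{k_1+k_2=7} C(7; k_1,k_2) · ∏ g_i(k_i), where e^{-2y} gives (-2)^k; e^{3y} gives (3)^k.
g_1(k) for k = 0…7: 1, -2, 4, -8, 16, -32, 64, -128.
g_2(k) for k = 0…7: 1, 3, 9, 27, 81, 243, 729, 2187.
c_7 = Σ_k C(7,k)·g_1(k)·g_2(7−k) = 1·1·2187 + 7·(-2)·729 + 21·4·243 + 35·(-8)·81 + 35·16·27 + 21·(-32)·9 + 7·64·3 + 1·(-128)·1 = 2187 − 10206 + 20412 − 22680 + 15120 − 6048 + 1344 − 128 = 1.

1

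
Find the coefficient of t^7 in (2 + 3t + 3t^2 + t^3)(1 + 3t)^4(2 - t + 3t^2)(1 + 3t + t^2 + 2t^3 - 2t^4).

(2 + 3t + 3t^2 + t^3) has coefficients 2,3,3,1 for degrees 0…3.
(1 + 3t)^4 has coefficients 1,12,54,108,81,0,0,0 for degrees 0…7.
Multiplying by (2 - t + 3t^2) gives running coefficients 2,23,99,198,216,243,243,0 for degrees 0…7.
Finally multiplying by (1 + 3t + t^2 + 2t^3 - 2t^4), the product of all factors after the first has coefficients 2,29,170,522,951,1241,1386,1008 for degrees 0…7.
[t^7] = 2·1008 + 3·1386 + 3·1241 + 1·951 = 10848.

10848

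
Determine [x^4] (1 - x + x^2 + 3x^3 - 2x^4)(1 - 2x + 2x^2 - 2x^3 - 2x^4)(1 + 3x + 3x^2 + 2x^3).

-6

(1 - x + x^2 + 3x^3 - 2x^4) has coefficients 1,-1,1,3,-2 for degrees 0…4.
(1 - 2x + 2x^2 - 2x^3 - 2x^4) has coefficients 1,-2,2,-2,-2 for degrees 0…4.
Finally multiplying by (1 + 3x + 3x^2 + 2x^3), the product of all factors after the first has coefficients 1,1,-1,0,-6 for degrees 0…4.
[x^4] = 1·(-6) − 1·0 + 1·(-1) + 3·1 − 2·1 = -6.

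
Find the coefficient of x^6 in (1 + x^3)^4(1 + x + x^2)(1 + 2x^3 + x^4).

15

(1 + x^3)^4 has coefficients 1,0,0,4,0,0,6 for degrees 0…6.
(1 + x + x^2) has coefficients 1,1,1,0,0,0,0 for degrees 0…6.
Finally multiplying by (1 + 2x^3 + x^4), the product of all factors after the first has coefficients 1,1,1,2,3,3,1 for degrees 0…6.
[x^6] = 1·1 + 4·2 + 6·1 = 15.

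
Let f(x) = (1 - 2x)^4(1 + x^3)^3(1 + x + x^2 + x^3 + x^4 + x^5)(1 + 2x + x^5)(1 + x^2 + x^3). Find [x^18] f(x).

59

(1 - 2x)^4 has coefficients 1,-8,24,-32,16 for degrees 0…4.
(1 + x^3)^3 has coefficients 1,0,0,3,0,0,3,0,0,1,0,0,0,0,0,0,0,0,0 for degrees 0…18.
Multiplying by (1 + x + x^2 + x^3 + x^4 + x^5) gives running coefficients 1,1,1,4,4,4,6,6,6,4,4,4,1,1,1,0,0,0,0 for degrees 0…18.
Multiplying by (1 + 2x + x^5) gives running coefficients 1,3,3,6,12,13,15,19,22,20,16,18,15,9,7,6,4,1,1 for degrees 0…18.
Finally multiplying by (1 + x^2 + x^3), the product of all factors after the first has coefficients 1,3,4,10,18,22,33,44,50,54,57,60,51,43,40,30,20,14,11 for degrees 0…18.
[x^18] = 1·11 − 8·14 + 24·20 − 32·30 + 16·40 = 59.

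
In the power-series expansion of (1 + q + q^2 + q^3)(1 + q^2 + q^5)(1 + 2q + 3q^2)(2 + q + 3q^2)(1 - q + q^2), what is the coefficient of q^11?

(1 + q + q^2 + q^3) has coefficients 1,1,1,1 for degrees 0…3.
(1 + q^2 + q^5) has coefficients 1,0,1,0,0,1,0,0,0,0,0,0 for degrees 0…11.
Multiplying by (1 + 2q + 3q^2) gives running coefficients 1,2,4,2,3,1,2,3,0,0,0,0 for degrees 0…11.
Multiplying by (2 + q + 3q^2) gives running coefficients 2,5,13,14,20,11,14,11,9,9,0,0 for degrees 0…11.
Finally multiplying by (1 - q + q^2), the product of all factors after the first has coefficients 2,3,10,6,19,5,23,8,12,11,0,9 for degrees 0…11.
[q^11] = 1·9 + 1·0 + 1·11 + 1·12 = 32.

32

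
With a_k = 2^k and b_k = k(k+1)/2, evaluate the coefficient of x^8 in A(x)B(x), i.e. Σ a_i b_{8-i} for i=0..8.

968

This is [x^8] in the product of the two ordinary generating functions.
Σ = 1·36 + 2·28 + 4·21 + 8·15 + 16·10 + 32·6 + 64·3 + 128·1 + 256·0 = 968.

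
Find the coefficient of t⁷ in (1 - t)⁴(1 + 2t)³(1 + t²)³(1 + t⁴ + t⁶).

4

(1 - t)⁴ has coefficients 1,-4,6,-4,1 for degrees 0…4.
(1 + 2t)³ has coefficients 1,6,12,8,0,0,0,0 for degrees 0…7.
Multiplying by (1 + t²)³ gives running coefficients 1,6,15,26,39,42,37,30 for degrees 0…7.
Finally multiplying by (1 + t⁴ + t⁶), the product of all factors after the first has coefficients 1,6,15,26,40,48,53,62 for degrees 0…7.
[t⁷] = 1·62 − 4·53 + 6·48 − 4·40 + 1·26 = 4.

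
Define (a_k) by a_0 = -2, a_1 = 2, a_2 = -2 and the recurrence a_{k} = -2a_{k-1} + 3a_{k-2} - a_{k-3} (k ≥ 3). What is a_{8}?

-2962

The ordinary generating function has denominator 1 + 2x - 3x^2 + x^3.
Iterating the recurrence: a_0,…,a_{8} = -2, 2, -2, 12, -32, 102, -312, 962, -2962.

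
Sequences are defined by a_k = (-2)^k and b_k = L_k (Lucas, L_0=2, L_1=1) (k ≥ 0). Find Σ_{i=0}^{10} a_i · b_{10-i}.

This is [x^10] in the product of the two ordinary generating functions.
Σ = 1·123 − 2·76 + 4·47 − 8·29 + 16·18 − 32·11 + 64·7 − 128·4 + 256·3 − 512·1 + 1024·2 = 2103.

2103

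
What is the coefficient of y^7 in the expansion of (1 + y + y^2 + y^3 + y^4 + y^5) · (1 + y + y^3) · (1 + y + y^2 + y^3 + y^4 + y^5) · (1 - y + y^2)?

(1 + y + y^2 + y^3 + y^4 + y^5) has coefficients 1,1,1,1,1,1 for degrees 0…5.
(1 + y + y^3) has coefficients 1,1,0,1,0,0,0,0 for degrees 0…7.
Multiplying by (1 + y + y^2 + y^3 + y^4 + y^5) gives running coefficients 1,2,2,3,3,3,2,1 for degrees 0…7.
Finally multiplying by (1 - y + y^2), the product of all factors after the first has coefficients 1,1,1,3,2,3,2,2 for degrees 0…7.
[y^7] = 1·2 + 1·2 + 1·3 + 1·2 + 1·3 + 1·1 = 13.

13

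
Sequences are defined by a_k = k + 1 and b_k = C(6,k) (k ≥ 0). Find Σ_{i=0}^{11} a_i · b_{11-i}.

576

The convolution is the t^11 coefficient of A(t)B(t).
Σ = 1·0 + 2·0 + 3·0 + 4·0 + 5·0 + 6·1 + 7·6 + 8·15 + 9·20 + 10·15 + 11·6 + 12·1 = 576.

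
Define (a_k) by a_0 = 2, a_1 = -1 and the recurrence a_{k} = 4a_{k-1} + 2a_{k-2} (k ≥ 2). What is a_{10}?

The ordinary generating function has denominator 1 - 4x - 2x^2.
Iterating the recurrence: a_0,…,a_{10} = 2, -1, 0, -2, -8, -36, -160, -712, -3168, -14096, -62720.

-62720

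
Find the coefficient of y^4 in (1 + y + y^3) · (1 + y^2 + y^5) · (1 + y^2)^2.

3

(1 + y + y^3) has coefficients 1,1,0,1 for degrees 0…3.
(1 + y^2 + y^5) has coefficients 1,0,1,0,0 for degrees 0…4.
Finally multiplying by (1 + y^2)^2, the product of all factors after the first has coefficients 1,0,3,0,3 for degrees 0…4.
[y^4] = 1·3 + 1·0 + 1·0 = 3.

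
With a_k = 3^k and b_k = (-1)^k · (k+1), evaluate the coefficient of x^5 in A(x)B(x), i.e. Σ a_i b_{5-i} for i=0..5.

Write out a_i and b_{5-i} for i = 0,…,5 and sum the products.
Σ = 1·(-6) + 3·5 + 9·(-4) + 27·3 + 81·(-2) + 243·1 = 135.

135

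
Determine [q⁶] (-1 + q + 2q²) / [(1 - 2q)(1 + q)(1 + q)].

The denominator gives the recurrence a_n = 3a_(n−2) + 2a_(n−3) for n ≥ 3; the numerator fixes a_0 = -1, a_1 = 1, a_2 = -1.
Iterating: -1, 1, -1, 1, -1, 1, -1, so a_6 = -1.

-1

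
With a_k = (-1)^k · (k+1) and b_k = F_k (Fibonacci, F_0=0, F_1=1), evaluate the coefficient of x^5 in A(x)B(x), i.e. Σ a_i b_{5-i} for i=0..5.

Write out a_i and b_{5-i} for i = 0,…,5 and sum the products.
Σ = 1·5 − 2·3 + 3·2 − 4·1 + 5·1 − 6·0 = 6.

6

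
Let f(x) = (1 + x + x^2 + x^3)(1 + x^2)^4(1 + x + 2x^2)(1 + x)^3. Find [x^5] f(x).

149

(1 + x + x^2 + x^3) has coefficients 1,1,1,1 for degrees 0…3.
(1 + x^2)^4 has coefficients 1,0,4,0,6,0 for degrees 0…5.
Multiplying by (1 + x + 2x^2) gives running coefficients 1,1,6,4,14,6 for degrees 0…5.
Finally multiplying by (1 + x)^3, the product of all factors after the first has coefficients 1,4,12,26,45,66 for degrees 0…5.
[x^5] = 1·66 + 1·45 + 1·26 + 1·12 = 149.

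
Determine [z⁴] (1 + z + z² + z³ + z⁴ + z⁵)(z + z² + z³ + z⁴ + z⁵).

4

(1 + z + z² + z³ + z⁴ + z⁵) has coefficients 1,1,1,1,1 for degrees 0…4.
(z + z² + z³ + z⁴ + z⁵) has coefficients 0,1,1,1,1 for degrees 0…4.
[z⁴] = 1·1 + 1·1 + 1·1 + 1·1 + 1·0 = 4.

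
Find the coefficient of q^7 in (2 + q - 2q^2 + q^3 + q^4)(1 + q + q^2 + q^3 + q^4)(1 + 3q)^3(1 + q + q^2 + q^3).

492

(2 + q - 2q^2 + q^3 + q^4) has coefficients 2,1,-2,1,1 for degrees 0…4.
(1 + q + q^2 + q^3 + q^4) has coefficients 1,1,1,1,1,0,0,0 for degrees 0…7.
Multiplying by (1 + 3q)^3 gives running coefficients 1,10,37,64,64,63,54,27 for degrees 0…7.
Finally multiplying by (1 + q + q^2 + q^3), the product of all factors after the first has coefficients 1,11,48,112,175,228,245,208 for degrees 0…7.
[q^7] = 2·208 + 1·245 − 2·228 + 1·175 + 1·112 = 492.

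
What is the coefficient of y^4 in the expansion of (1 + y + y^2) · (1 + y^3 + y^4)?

(1 + y + y^2) has coefficients 1,1,1 for degrees 0…2.
(1 + y^3 + y^4) has coefficients 1,0,0,1,1 for degrees 0…4.
[y^4] = 1·1 + 1·1 + 1·0 = 2.

2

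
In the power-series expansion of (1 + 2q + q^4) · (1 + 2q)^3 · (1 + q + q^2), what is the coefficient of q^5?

(1 + 2q + q^4) has coefficients 1,2,0,0,1 for degrees 0…4.
(1 + 2q)^3 has coefficients 1,6,12,8,0,0 for degrees 0…5.
Finally multiplying by (1 + q + q^2), the product of all factors after the first has coefficients 1,7,19,26,20,8 for degrees 0…5.
[q^5] = 1·8 + 2·20 + 1·7 = 55.

55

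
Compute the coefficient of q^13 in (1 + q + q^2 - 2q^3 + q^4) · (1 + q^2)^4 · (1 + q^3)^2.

2

(1 + q + q^2 - 2q^3 + q^4) has coefficients 1,1,1,-2,1 for degrees 0…4.
(1 + q^2)^4 has coefficients 1,0,4,0,6,0,4,0,1,0,0,0,0,0 for degrees 0…13.
Finally multiplying by (1 + q^3)^2, the product of all factors after the first has coefficients 1,0,4,2,6,8,5,12,5,8,6,2,4,0 for degrees 0…13.
[q^13] = 1·0 + 1·4 + 1·2 − 2·6 + 1·8 = 2.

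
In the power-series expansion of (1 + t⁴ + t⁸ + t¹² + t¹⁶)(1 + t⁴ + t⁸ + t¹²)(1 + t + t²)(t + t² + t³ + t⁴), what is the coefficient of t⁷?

6

(1 + t⁴ + t⁸ + t¹² + t¹⁶) has coefficients 1,0,0,0,1,0,0,0 for degrees 0…7.
(1 + t⁴ + t⁸ + t¹²) has coefficients 1,0,0,0,1,0,0,0 for degrees 0…7.
Multiplying by (1 + t + t²) gives running coefficients 1,1,1,0,1,1,1,0 for degrees 0…7.
Finally multiplying by (t + t² + t³ + t⁴), the product of all factors after the first has coefficients 0,1,2,3,3,3,3,3 for degrees 0…7.
[t⁷] = 1·3 + 1·3 = 6.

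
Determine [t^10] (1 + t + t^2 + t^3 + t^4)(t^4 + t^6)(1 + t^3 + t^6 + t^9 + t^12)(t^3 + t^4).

5

(1 + t + t^2 + t^3 + t^4) has coefficients 1,1,1,1,1 for degrees 0…4.
(t^4 + t^6) has coefficients 0,0,0,0,1,0,1,0,0,0,0 for degrees 0…10.
Multiplying by (1 + t^3 + t^6 + t^9 + t^12) gives running coefficients 0,0,0,0,1,0,1,1,0,1,1 for degrees 0…10.
Finally multiplying by (t^3 + t^4), the product of all factors after the first has coefficients 0,0,0,0,0,0,0,1,1,1,2 for degrees 0…10.
[t^10] = 1·2 + 1·1 + 1·1 + 1·1 + 1·0 = 5.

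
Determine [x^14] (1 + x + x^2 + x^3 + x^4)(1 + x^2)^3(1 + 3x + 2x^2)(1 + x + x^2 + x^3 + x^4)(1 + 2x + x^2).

(1 + x + x^2 + x^3 + x^4) has coefficients 1,1,1,1,1 for degrees 0…4.
(1 + x^2)^3 has coefficients 1,0,3,0,3,0,1,0,0,0,0,0,0,0,0 for degrees 0…14.
Multiplying by (1 + 3x + 2x^2) gives running coefficients 1,3,5,9,9,9,7,3,2,0,0,0,0,0,0 for degrees 0…14.
Multiplying by (1 + x + x^2 + x^3 + x^4) gives running coefficients 1,4,9,18,27,35,39,37,30,21,12,5,2,0,0 for degrees 0…14.
Finally multiplying by (1 + 2x + x^2), the product of all factors after the first has coefficients 1,6,18,40,72,107,136,150,143,118,84,50,24,9,2 for degrees 0…14.
[x^14] = 1·2 + 1·9 + 1·24 + 1·50 + 1·84 = 169.

169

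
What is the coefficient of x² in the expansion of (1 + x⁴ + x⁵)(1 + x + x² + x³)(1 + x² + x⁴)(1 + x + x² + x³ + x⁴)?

(1 + x⁴ + x⁵) has coefficients 1,0,0 for degrees 0…2.
(1 + x + x² + x³) has coefficients 1,1,1 for degrees 0…2.
Multiplying by (1 + x² + x⁴) gives running coefficients 1,1,2 for degrees 0…2.
Finally multiplying by (1 + x + x² + x³ + x⁴), the product of all factors after the first has coefficients 1,2,4 for degrees 0…2.
[x²] = 1·4 = 4.

4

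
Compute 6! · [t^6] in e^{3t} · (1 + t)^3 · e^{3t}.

329184

The EGF product rule gives c_6 = Σ_{k_1+k_2+k_3=6} C(6; k_1,k_2,k_3) · ∏ g_i(k_i), where e^{3t} gives (3)^k; (1+t)^3 gives the falling factorial (3)_k; e^{3t} gives (3)^k.
g_1(k) for k = 0…6: 1, 3, 9, 27, 81, 243, 729.
g_2(k) for k = 0…6: 1, 3, 6, 6, 0, 0, 0.
g_3(k) for k = 0…6: 1, 3, 9, 27, 81, 243, 729.
First combine the last two factors: h(k) = Σ_j C(k,j)·g_2(j)·g_3(k−j) for k = 0…6: 1, 6, 33, 168, 801, 3618, 15633.
c_6 = Σ_k C(6,k)·g_1(k)·h(6−k) = 1·1·15633 + 6·3·3618 + 15·9·801 + 20·27·168 + 15·81·33 + 6·243·6 + 1·729·1 = 15633 + 65124 + 108135 + 90720 + 40095 + 8748 + 729 = 329184.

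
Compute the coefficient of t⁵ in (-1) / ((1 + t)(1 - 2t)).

The denominator gives the recurrence a_n = a_(n−1) + 2a_(n−2) for n ≥ 2; the numerator fixes a_0 = -1, a_1 = -1.
Iterating: -1, -1, -3, -5, -11, -21, so a_5 = -21.

-21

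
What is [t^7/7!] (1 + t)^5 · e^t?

The EGF product rule gives c_7 = Σ_{k_1+k_2=7} C(7; k_1,k_2) · ∏ g_i(k_i), where (1+t)^5 gives the falling factorial (5)_k; e^t gives (1)^k.
g_1(k) for k = 0…7: 1, 5, 20, 60, 120, 120, 0, 0.
g_2(k) for k = 0…7: 1, 1, 1, 1, 1, 1, 1, 1.
c_7 = Σ_k C(7,k)·g_1(k)·g_2(7−k) = 1·1·1 + 7·5·1 + 21·20·1 + 35·60·1 + 35·120·1 + 21·120·1 = 1 + 35 + 420 + 2100 + 4200 + 2520 = 9276.

9276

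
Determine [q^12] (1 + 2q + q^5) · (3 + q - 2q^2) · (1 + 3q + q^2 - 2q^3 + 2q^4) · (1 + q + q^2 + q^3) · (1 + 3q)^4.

1378

(1 + 2q + q^5) has coefficients 1,2,0,0,0,1 for degrees 0…5.
(3 + q - 2q^2) has coefficients 3,1,-2,0,0,0,0,0,0,0,0,0,0 for degrees 0…12.
Multiplying by (1 + 3q + q^2 - 2q^3 + 2q^4) gives running coefficients 3,10,4,-11,2,6,-4,0,0,0,0,0,0 for degrees 0…12.
Multiplying by (1 + q + q^2 + q^3) gives running coefficients 3,13,17,6,5,1,-7,4,2,-4,0,0,0 for degrees 0…12.
Finally multiplying by (1 + 3q)^4, the product of all factors after the first has coefficients 3,49,335,1236,2642,3274,2300,1000,185,-439,-75,324,-270 for degrees 0…12.
[q^12] = 1·(-270) + 2·324 + 1·1000 = 1378.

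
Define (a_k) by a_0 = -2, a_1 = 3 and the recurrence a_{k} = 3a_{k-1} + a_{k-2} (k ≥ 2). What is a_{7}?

2847

The ordinary generating function has denominator 1 - 3x - x^2.
Iterating the recurrence: a_0,…,a_{7} = -2, 3, 7, 24, 79, 261, 862, 2847.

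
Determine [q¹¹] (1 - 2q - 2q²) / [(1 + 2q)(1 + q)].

-6143

The denominator gives the recurrence a_n = −3a_(n−1) − 2a_(n−2) for n ≥ 3; the numerator fixes a_0 = 1, a_1 = -5, a_2 = 11.
Iterating: 1, -5, 11, -23, 47, -95, 191, -383, 767, -1535, 3071, -6143, so a_11 = -6143.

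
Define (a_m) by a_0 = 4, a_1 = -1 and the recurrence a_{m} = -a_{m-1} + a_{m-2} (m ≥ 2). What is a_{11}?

The ordinary generating function has denominator 1 + y - y^2.
Iterating the recurrence: a_0,…,a_{11} = 4, -1, 5, -6, 11, -17, 28, -45, 73, -118, 191, -309.

-309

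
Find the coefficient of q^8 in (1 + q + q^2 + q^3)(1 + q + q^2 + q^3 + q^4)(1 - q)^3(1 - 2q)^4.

8

(1 + q + q^2 + q^3) has coefficients 1,1,1,1 for degrees 0…3.
(1 + q + q^2 + q^3 + q^4) has coefficients 1,1,1,1,1,0,0,0,0 for degrees 0…8.
Multiplying by (1 - q)^3 gives running coefficients 1,-2,1,0,0,-1,2,-1,0 for degrees 0…8.
Finally multiplying by (1 - 2q)^4, the product of all factors after the first has coefficients 1,-10,41,-88,104,-65,26,-41,88 for degrees 0…8.
[q^8] = 1·88 + 1·(-41) + 1·26 + 1·(-65) = 8.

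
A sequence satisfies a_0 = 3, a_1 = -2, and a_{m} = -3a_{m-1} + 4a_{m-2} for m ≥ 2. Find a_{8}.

65538

The ordinary generating function has denominator 1 + 3x - 4x^2.
Iterating the recurrence: a_0,…,a_{8} = 3, -2, 18, -62, 258, -1022, 4098, -16382, 65538.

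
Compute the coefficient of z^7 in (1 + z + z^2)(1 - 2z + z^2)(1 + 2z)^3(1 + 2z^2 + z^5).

2

(1 + z + z^2) has coefficients 1,1,1 for degrees 0…2.
(1 - 2z + z^2) has coefficients 1,-2,1,0,0,0,0,0 for degrees 0…7.
Multiplying by (1 + 2z)^3 gives running coefficients 1,4,1,-10,-4,8,0,0 for degrees 0…7.
Finally multiplying by (1 + 2z^2 + z^5), the product of all factors after the first has coefficients 1,4,3,-2,-2,-11,-4,17 for degrees 0…7.
[z^7] = 1·17 + 1·(-4) + 1·(-11) = 2.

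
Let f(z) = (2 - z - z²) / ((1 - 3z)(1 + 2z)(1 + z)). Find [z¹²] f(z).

379381

Partial fractions give a closed form: a_n = (7/10)·3^n + (9/5)·(-2)^n + (-1/2)·(-1)^n.
At n = 12: a_12 = 379381.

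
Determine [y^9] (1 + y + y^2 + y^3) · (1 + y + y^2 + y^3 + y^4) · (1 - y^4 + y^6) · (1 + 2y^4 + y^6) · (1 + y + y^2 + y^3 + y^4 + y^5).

(1 + y + y^2 + y^3) has coefficients 1,1,1,1 for degrees 0…3.
(1 + y + y^2 + y^3 + y^4) has coefficients 1,1,1,1,1,0,0,0,0,0 for degrees 0…9.
Multiplying by (1 - y^4 + y^6) gives running coefficients 1,1,1,1,0,-1,0,0,0,1 for degrees 0…9.
Multiplying by (1 + 2y^4 + y^6) gives running coefficients 1,1,1,1,2,1,3,3,1,0 for degrees 0…9.
Finally multiplying by (1 + y + y^2 + y^3 + y^4 + y^5), the product of all factors after the first has coefficients 1,2,3,4,6,7,9,11,11,10 for degrees 0…9.
[y^9] = 1·10 + 1·11 + 1·11 + 1·9 = 41.

41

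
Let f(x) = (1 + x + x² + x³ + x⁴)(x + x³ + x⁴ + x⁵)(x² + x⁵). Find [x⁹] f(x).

6

(1 + x + x² + x³ + x⁴) has coefficients 1,1,1,1,1 for degrees 0…4.
(x + x³ + x⁴ + x⁵) has coefficients 0,1,0,1,1,1,0,0,0,0 for degrees 0…9.
Finally multiplying by (x² + x⁵), the product of all factors after the first has coefficients 0,0,0,1,0,1,2,1,1,1 for degrees 0…9.
[x⁹] = 1·1 + 1·1 + 1·1 + 1·2 + 1·1 = 6.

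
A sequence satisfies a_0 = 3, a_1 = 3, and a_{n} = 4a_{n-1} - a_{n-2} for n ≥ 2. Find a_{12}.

The ordinary generating function has denominator 1 - 4q + q^2.
Iterating the recurrence: a_0,…,a_{12} = 3, 3, 9, 33, 123, 459, 1713, 6393, 23859, 89043, 332313, 1240209, 4628523.

4628523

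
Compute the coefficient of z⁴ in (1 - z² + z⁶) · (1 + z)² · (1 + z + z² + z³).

-1

(1 - z² + z⁶) has coefficients 1,0,-1,0,0 for degrees 0…4.
(1 + z)² has coefficients 1,2,1,0,0 for degrees 0…4.
Finally multiplying by (1 + z + z² + z³), the product of all factors after the first has coefficients 1,3,4,4,3 for degrees 0…4.
[z⁴] = 1·3 − 1·4 = -1.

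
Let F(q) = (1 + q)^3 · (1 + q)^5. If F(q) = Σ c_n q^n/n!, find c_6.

The EGF product rule gives c_6 = Σ_{k_1+k_2=6} C(6; k_1,k_2) · ∏ g_i(k_i), where (1+q)^3 gives the falling factorial (3)_k; (1+q)^5 gives the falling factorial (5)_k.
g_1(k) for k = 0…6: 1, 3, 6, 6, 0, 0, 0.
g_2(k) for k = 0…6: 1, 5, 20, 60, 120, 120, 0.
c_6 = Σ_k C(6,k)·g_1(k)·g_2(6−k) = 6·3·120 + 15·6·120 + 20·6·60 = 2160 + 10800 + 7200 = 20160.

20160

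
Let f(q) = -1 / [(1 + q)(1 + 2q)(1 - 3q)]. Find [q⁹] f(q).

The denominator gives the recurrence a_n = 7a_(n−2) + 6a_(n−3) for n ≥ 3; the numerator fixes a_0 = -1, a_1 = 0, a_2 = -7.
Iterating: -1, 0, -7, -6, -49, -84, -379, -882, -3157, -8448, so a_9 = -8448.

-8448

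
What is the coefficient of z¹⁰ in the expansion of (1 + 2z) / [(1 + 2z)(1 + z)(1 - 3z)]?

Partial fractions give a closed form: a_n = (1/4)·(-1)^n + (3/4)·3^n.
At n = 10: a_10 = 44287.

44287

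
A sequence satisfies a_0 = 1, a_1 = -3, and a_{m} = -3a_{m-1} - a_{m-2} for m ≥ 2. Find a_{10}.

17711

The ordinary generating function has denominator 1 + 3y + y^2.
Iterating the recurrence: a_0,…,a_{10} = 1, -3, 8, -21, 55, -144, 377, -987, 2584, -6765, 17711.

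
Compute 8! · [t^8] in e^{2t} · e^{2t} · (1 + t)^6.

The EGF product rule gives c_8 = Σ_{k_1+k_2+k_3=8} C(8; k_1,k_2,k_3) · ∏ g_i(k_i), where e^{2t} gives (2)^k; e^{2t} gives (2)^k; (1+t)^6 gives the falling factorial (6)_k.
g_1(k) for k = 0…8: 1, 2, 4, 8, 16, 32, 64, 128, 256.
g_2(k) for k = 0…8: 1, 2, 4, 8, 16, 32, 64, 128, 256.
g_3(k) for k = 0…8: 1, 6, 30, 120, 360, 720, 720, 0, 0.
First combine the last two factors: h(k) = Σ_j C(k,j)·g_2(j)·g_3(k−j) for k = 0…8: 1, 8, 58, 380, 2248, 12032, 58576, 261536, 1081600.
c_8 = Σ_k C(8,k)·g_1(k)·h(8−k) = 1·1·1081600 + 8·2·261536 + 28·4·58576 + 56·8·12032 + 70·16·2248 + 56·32·380 + 28·64·58 + 8·128·8 + 1·256·1 = 1081600 + 4184576 + 6560512 + 5390336 + 2517760 + 680960 + 103936 + 8192 + 256 = 20528128.

20528128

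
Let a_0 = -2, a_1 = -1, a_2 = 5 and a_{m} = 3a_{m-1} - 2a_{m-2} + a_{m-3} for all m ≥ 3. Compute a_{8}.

963

The ordinary generating function has denominator 1 - 3x + 2x^2 - x^3.
Iterating the recurrence: a_0,…,a_{8} = -2, -1, 5, 15, 34, 77, 178, 414, 963.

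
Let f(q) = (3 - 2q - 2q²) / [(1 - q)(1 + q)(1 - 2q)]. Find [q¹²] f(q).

8193

Partial fractions give a closed form: a_n = (1/2)·1^n + (1/2)·(-1)^n + (2)·2^n.
At n = 12: a_12 = 8193.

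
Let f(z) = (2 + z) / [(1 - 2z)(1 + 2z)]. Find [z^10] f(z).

The denominator gives the recurrence a_n = 4a_(n−2) for n ≥ 2; the numerator fixes a_0 = 2, a_1 = 1.
Iterating: 2, 1, 8, 4, 32, 16, 128, 64, 512, 256, 2048, so a_10 = 2048.

2048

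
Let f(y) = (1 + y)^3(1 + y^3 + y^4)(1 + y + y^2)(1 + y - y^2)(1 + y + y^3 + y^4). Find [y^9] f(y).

(1 + y)^3 has coefficients 1,3,3,1 for degrees 0…3.
(1 + y^3 + y^4) has coefficients 1,0,0,1,1,0,0,0,0,0 for degrees 0…9.
Multiplying by (1 + y + y^2) gives running coefficients 1,1,1,1,2,2,1,0,0,0 for degrees 0…9.
Multiplying by (1 + y - y^2) gives running coefficients 1,2,1,1,2,3,1,-1,-1,0 for degrees 0…9.
Finally multiplying by (1 + y + y^3 + y^4), the product of all factors after the first has coefficients 1,3,3,3,6,8,6,3,3,3 for degrees 0…9.
[y^9] = 1·3 + 3·3 + 3·3 + 1·6 = 27.

27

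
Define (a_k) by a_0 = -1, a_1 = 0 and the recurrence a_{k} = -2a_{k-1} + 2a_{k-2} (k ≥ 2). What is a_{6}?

The ordinary generating function has denominator 1 + 2t - 2t^2.
Iterating the recurrence: a_0,…,a_{6} = -1, 0, -2, 4, -12, 32, -88.

-88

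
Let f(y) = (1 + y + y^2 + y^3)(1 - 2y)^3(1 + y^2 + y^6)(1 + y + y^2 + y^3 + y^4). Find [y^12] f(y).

(1 + y + y^2 + y^3) has coefficients 1,1,1,1 for degrees 0…3.
(1 - 2y)^3 has coefficients 1,-6,12,-8,0,0,0,0,0,0,0,0,0 for degrees 0…12.
Multiplying by (1 + y^2 + y^6) gives running coefficients 1,-6,13,-14,12,-8,1,-6,12,-8,0,0,0 for degrees 0…12.
Finally multiplying by (1 + y + y^2 + y^3 + y^4), the product of all factors after the first has coefficients 1,-5,8,-6,6,-3,4,-15,11,-9,-1,-2,4 for degrees 0…12.
[y^12] = 1·4 + 1·(-2) + 1·(-1) + 1·(-9) = -8.

-8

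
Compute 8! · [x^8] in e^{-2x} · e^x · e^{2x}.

The EGF product rule gives c_8 = Σ_{k_1+k_2+k_3=8} C(8; k_1,k_2,k_3) · ∏ g_i(k_i), where e^{-2x} gives (-2)^k; e^x gives (1)^k; e^{2x} gives (2)^k.
g_1(k) for k = 0…8: 1, -2, 4, -8, 16, -32, 64, -128, 256.
g_2(k) for k = 0…8: 1, 1, 1, 1, 1, 1, 1, 1, 1.
g_3(k) for k = 0…8: 1, 2, 4, 8, 16, 32, 64, 128, 256.
First combine the last two factors: h(k) = Σ_j C(k,j)·g_2(j)·g_3(k−j) for k = 0…8: 1, 3, 9, 27, 81, 243, 729, 2187, 6561.
c_8 = Σ_k C(8,k)·g_1(k)·h(8−k) = 1·1·6561 + 8·(-2)·2187 + 28·4·729 + 56·(-8)·243 + 70·16·81 + 56·(-32)·27 + 28·64·9 + 8·(-128)·3 + 1·256·1 = 6561 − 34992 + 81648 − 108864 + 90720 − 48384 + 16128 − 3072 + 256 = 1.

1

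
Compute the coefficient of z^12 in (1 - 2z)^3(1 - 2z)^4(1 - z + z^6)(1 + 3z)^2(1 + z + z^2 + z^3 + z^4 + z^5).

(1 - 2z)^3 has coefficients 1,-6,12,-8 for degrees 0…3.
(1 - 2z)^4 has coefficients 1,-8,24,-32,16,0,0,0,0,0,0,0,0 for degrees 0…12.
Multiplying by (1 - z + z^6) gives running coefficients 1,-9,32,-56,48,-16,1,-8,24,-32,16,0,0 for degrees 0…12.
Multiplying by (1 + 3z)^2 gives running coefficients 1,-3,-13,55,0,-232,337,-146,-15,40,40,-192,144 for degrees 0…12.
Finally multiplying by (1 + z + z^2 + z^3 + z^4 + z^5), the product of all factors after the first has coefficients 1,-2,-15,40,40,-192,144,1,-1,-16,24,64,-129 for degrees 0…12.
[z^12] = 1·(-129) − 6·64 + 12·24 − 8·(-16) = -97.

-97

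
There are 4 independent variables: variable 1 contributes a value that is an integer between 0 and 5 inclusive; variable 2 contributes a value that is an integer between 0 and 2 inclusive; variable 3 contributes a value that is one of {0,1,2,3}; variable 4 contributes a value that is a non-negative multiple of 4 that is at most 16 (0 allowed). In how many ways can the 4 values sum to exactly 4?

The generating function for the choices is (1 + q + q² + q³ + q⁴ + q⁵)·(1 + q + q²)·(1 + q + q² + q³)·(1 + q⁴ + q⁸ + q¹² + q¹⁶); the count is [q⁴].
(1 + q + q² + q³ + q⁴ + q⁵) has coefficients 1,1,1,1,1 for degrees 0…4.
(1 + q + q²) has coefficients 1,1,1,0,0 for degrees 0…4.
Multiplying by (1 + q + q² + q³) gives running coefficients 1,2,3,3,2 for degrees 0…4.
Finally multiplying by (1 + q⁴ + q⁸ + q¹² + q¹⁶), the product of all factors after the first has coefficients 1,2,3,3,3 for degrees 0…4.
[q⁴] = 1·3 + 1·3 + 1·3 + 1·2 + 1·1 = 12.

12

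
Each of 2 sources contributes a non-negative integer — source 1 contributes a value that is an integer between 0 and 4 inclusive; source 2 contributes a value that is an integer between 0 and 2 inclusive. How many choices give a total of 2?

3

The generating function for the choices is (1 + q + q² + q³ + q⁴)·(1 + q + q²); the count is [q²].
(1 + q + q² + q³ + q⁴) has coefficients 1,1,1 for degrees 0…2.
(1 + q + q²) has coefficients 1,1,1 for degrees 0…2.
[q²] = 1·1 + 1·1 + 1·1 = 3.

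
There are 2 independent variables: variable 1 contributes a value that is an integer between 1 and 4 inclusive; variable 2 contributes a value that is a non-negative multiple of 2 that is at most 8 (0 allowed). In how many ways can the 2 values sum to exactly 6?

The generating function for the choices is (y + y² + y³ + y⁴)·(1 + y² + y⁴ + y⁶ + y⁸); the count is [y⁶].
(y + y² + y³ + y⁴) has coefficients 0,1,1,1,1 for degrees 0…4.
(1 + y² + y⁴ + y⁶ + y⁸) has coefficients 1,0,1,0,1,0,1 for degrees 0…6.
[y⁶] = 1·0 + 1·1 + 1·0 + 1·1 = 2.

2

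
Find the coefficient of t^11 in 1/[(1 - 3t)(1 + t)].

Partial fractions give a closed form: a_n = (3/4)·3^n + (1/4)·(-1)^n.
At n = 11: a_11 = 132860.

132860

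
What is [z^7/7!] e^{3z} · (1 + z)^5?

The EGF product rule gives c_7 = Σ_{k_1+k_2=7} C(7; k_1,k_2) · ∏ g_i(k_i), where e^{3z} gives (3)^k; (1+z)^5 gives the falling factorial (5)_k.
g_1(k) for k = 0…7: 1, 3, 9, 27, 81, 243, 729, 2187.
g_2(k) for k = 0…7: 1, 5, 20, 60, 120, 120, 0, 0.
c_7 = Σ_k C(7,k)·g_1(k)·g_2(7−k) = 21·9·120 + 35·27·120 + 35·81·60 + 21·243·20 + 7·729·5 + 1·2187·1 = 22680 + 113400 + 170100 + 102060 + 25515 + 2187 = 435942.

435942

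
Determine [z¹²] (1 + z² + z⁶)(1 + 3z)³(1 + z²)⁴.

193

(1 + z² + z⁶) has coefficients 1,0,1,0,0,0,1 for degrees 0…6.
(1 + 3z)³ has coefficients 1,9,27,27,0,0,0,0,0,0,0,0,0 for degrees 0…12.
Finally multiplying by (1 + z²)⁴, the product of all factors after the first has coefficients 1,9,31,63,114,162,166,198,109,117,27,27,0 for degrees 0…12.
[z¹²] = 1·0 + 1·27 + 1·166 = 193.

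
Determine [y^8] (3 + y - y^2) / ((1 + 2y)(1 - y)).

The denominator gives the recurrence a_n = −a_(n−1) + 2a_(n−2) for n ≥ 3; the numerator fixes a_0 = 3, a_1 = -2, a_2 = 7.
Iterating: 3, -2, 7, -11, 25, -47, 97, -191, 385, so a_8 = 385.

385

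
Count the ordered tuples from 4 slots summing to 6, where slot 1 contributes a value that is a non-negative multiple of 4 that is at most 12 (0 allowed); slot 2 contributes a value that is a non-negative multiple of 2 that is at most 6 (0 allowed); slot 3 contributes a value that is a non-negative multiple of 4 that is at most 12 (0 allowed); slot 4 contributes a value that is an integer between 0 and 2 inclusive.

The generating function for the choices is (1 + q^4 + q^8 + q^12)·(1 + q^2 + q^4 + q^6)·(1 + q^4 + q^8 + q^12)·(1 + q + q^2); the count is [q^6].
(1 + q^4 + q^8 + q^12) has coefficients 1,0,0,0,1,0,0 for degrees 0…6.
(1 + q^2 + q^4 + q^6) has coefficients 1,0,1,0,1,0,1 for degrees 0…6.
Multiplying by (1 + q^4 + q^8 + q^12) gives running coefficients 1,0,1,0,2,0,2 for degrees 0…6.
Finally multiplying by (1 + q + q^2), the product of all factors after the first has coefficients 1,1,2,1,3,2,4 for degrees 0…6.
[q^6] = 1·4 + 1·2 = 6.

6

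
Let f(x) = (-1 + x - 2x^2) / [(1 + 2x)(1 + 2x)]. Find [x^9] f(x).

9472

The denominator gives the recurrence a_n = −4a_(n−1) − 4a_(n−2) for n ≥ 3; the numerator fixes a_0 = -1, a_1 = 5, a_2 = -18.
Iterating: -1, 5, -18, 52, -136, 336, -800, 1856, -4224, 9472, so a_9 = 9472.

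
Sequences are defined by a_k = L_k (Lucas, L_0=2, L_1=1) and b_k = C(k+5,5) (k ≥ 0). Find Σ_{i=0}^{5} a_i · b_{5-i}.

935

This is [x^5] in the product of the two ordinary generating functions.
Σ = 2·252 + 1·126 + 3·56 + 4·21 + 7·6 + 11·1 = 935.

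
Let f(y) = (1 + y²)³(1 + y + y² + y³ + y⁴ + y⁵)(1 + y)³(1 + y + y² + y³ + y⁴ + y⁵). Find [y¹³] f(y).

(1 + y²)³ has coefficients 1,0,3,0,3,0,1 for degrees 0…6.
(1 + y + y² + y³ + y⁴ + y⁵) has coefficients 1,1,1,1,1,1,0,0,0,0,0,0,0,0 for degrees 0…13.
Multiplying by (1 + y)³ gives running coefficients 1,4,7,8,8,8,7,4,1,0,0,0,0,0 for degrees 0…13.
Finally multiplying by (1 + y + y² + y³ + y⁴ + y⁵), the product of all factors after the first has coefficients 1,5,12,20,28,36,42,42,36,28,20,12,5,1 for degrees 0…13.
[y¹³] = 1·1 + 3·12 + 3·28 + 1·42 = 163.

163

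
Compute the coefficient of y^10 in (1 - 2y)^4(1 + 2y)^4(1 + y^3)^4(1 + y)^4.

-1258

(1 - 2y)^4 has coefficients 1,-8,24,-32,16 for degrees 0…4.
(1 + 2y)^4 has coefficients 1,8,24,32,16,0,0,0,0,0,0 for degrees 0…10.
Multiplying by (1 + y^3)^4 gives running coefficients 1,8,24,36,48,96,134,112,144,196,128 for degrees 0…10.
Finally multiplying by (1 + y)^4, the product of all factors after the first has coefficients 1,12,62,184,369,608,974,1452,1828,2076,2358 for degrees 0…10.
[y^10] = 1·2358 − 8·2076 + 24·1828 − 32·1452 + 16·974 = -1258.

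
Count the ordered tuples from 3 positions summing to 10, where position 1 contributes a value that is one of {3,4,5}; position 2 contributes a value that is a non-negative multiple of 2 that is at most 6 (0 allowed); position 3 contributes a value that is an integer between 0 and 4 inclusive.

The generating function for the choices is (t^3 + t^4 + t^5)·(1 + t^2 + t^4 + t^6)·(1 + t + t^2 + t^3 + t^4); the count is [t^10].
(t^3 + t^4 + t^5) has coefficients 0,0,0,1,1,1 for degrees 0…5.
(1 + t^2 + t^4 + t^6) has coefficients 1,0,1,0,1,0,1,0,0,0,0 for degrees 0…10.
Finally multiplying by (1 + t + t^2 + t^3 + t^4), the product of all factors after the first has coefficients 1,1,2,2,3,2,3,2,2,1,1 for degrees 0…10.
[t^10] = 1·2 + 1·3 + 1·2 = 7.

7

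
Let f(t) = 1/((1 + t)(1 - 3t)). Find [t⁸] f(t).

The denominator gives the recurrence a_n = 2a_(n−1) + 3a_(n−2) for n ≥ 2; the numerator fixes a_0 = 1, a_1 = 2.
Iterating: 1, 2, 7, 20, 61, 182, 547, 1640, 4921, so a_8 = 4921.

4921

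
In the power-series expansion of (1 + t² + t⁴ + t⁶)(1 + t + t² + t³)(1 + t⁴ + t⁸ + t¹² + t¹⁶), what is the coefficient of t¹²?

(1 + t² + t⁴ + t⁶) has coefficients 1,0,1,0,1,0,1 for degrees 0…6.
(1 + t + t² + t³) has coefficients 1,1,1,1,0,0,0,0,0,0,0,0,0 for degrees 0…12.
Finally multiplying by (1 + t⁴ + t⁸ + t¹² + t¹⁶), the product of all factors after the first has coefficients 1,1,1,1,1,1,1,1,1,1,1,1,1 for degrees 0…12.
[t¹²] = 1·1 + 1·1 + 1·1 + 1·1 = 4.

4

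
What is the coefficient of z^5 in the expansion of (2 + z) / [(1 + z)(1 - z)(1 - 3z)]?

637

Partial fractions give a closed form: a_n = (1/8)·(-1)^n + (-3/4)·1^n + (21/8)·3^n.
At n = 5: a_5 = 637.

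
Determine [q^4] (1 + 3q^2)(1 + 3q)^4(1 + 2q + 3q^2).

702

(1 + 3q^2) has coefficients 1,0,3 for degrees 0…2.
(1 + 3q)^4 has coefficients 1,12,54,108,81 for degrees 0…4.
Finally multiplying by (1 + 2q + 3q^2), the product of all factors after the first has coefficients 1,14,81,252,459 for degrees 0…4.
[q^4] = 1·459 + 3·81 = 702.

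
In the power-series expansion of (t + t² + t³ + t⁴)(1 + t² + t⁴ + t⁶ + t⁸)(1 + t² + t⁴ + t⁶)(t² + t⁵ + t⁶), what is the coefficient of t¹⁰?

(t + t² + t³ + t⁴) has coefficients 0,1,1,1,1 for degrees 0…4.
(1 + t² + t⁴ + t⁶ + t⁸) has coefficients 1,0,1,0,1,0,1,0,1,0,0 for degrees 0…10.
Multiplying by (1 + t² + t⁴ + t⁶) gives running coefficients 1,0,2,0,3,0,4,0,4,0,3 for degrees 0…10.
Finally multiplying by (t² + t⁵ + t⁶), the product of all factors after the first has coefficients 0,0,1,0,2,1,4,2,6,3,7 for degrees 0…10.
[t¹⁰] = 1·3 + 1·6 + 1·2 + 1·4 = 15.

15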